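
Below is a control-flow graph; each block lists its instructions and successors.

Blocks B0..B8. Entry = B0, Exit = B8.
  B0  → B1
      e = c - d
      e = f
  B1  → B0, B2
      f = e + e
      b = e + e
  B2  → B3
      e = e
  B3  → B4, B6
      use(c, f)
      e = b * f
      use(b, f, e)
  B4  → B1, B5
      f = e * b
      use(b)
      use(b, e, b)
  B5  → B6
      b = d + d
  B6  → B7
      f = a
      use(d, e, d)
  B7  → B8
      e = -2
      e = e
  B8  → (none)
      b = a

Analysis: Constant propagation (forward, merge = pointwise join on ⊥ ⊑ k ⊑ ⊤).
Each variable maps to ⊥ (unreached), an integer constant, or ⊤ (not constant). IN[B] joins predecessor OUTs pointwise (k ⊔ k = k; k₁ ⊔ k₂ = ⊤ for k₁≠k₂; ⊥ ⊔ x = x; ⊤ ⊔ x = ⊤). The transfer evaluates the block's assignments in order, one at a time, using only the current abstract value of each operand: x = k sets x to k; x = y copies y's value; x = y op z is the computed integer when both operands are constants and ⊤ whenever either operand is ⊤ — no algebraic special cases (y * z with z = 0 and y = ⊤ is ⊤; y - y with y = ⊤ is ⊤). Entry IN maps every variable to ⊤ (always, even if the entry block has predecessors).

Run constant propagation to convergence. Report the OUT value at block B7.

Per-block solution:
  B0:   IN=(all ⊤)   OUT=(all ⊤)
  B1:   IN=(all ⊤)   OUT=(all ⊤)
  B2:   IN=(all ⊤)   OUT=(all ⊤)
  B3:   IN=(all ⊤)   OUT=(all ⊤)
  B4:   IN=(all ⊤)   OUT=(all ⊤)
  B5:   IN=(all ⊤)   OUT=(all ⊤)
  B6:   IN=(all ⊤)   OUT=(all ⊤)
  B7:   IN=(all ⊤)   OUT={e:-2; rest ⊤}
  B8:   IN={e:-2; rest ⊤}   OUT={e:-2; rest ⊤}

Merge at B7: IN[B7] = OUT[B6] = {a: ⊤, b: ⊤, c: ⊤, d: ⊤, e: ⊤, f: ⊤}
Applying B7's transfer function to that IN value gives OUT[B7] (row B7 above).

Answer: {a: ⊤, b: ⊤, c: ⊤, d: ⊤, e: -2, f: ⊤}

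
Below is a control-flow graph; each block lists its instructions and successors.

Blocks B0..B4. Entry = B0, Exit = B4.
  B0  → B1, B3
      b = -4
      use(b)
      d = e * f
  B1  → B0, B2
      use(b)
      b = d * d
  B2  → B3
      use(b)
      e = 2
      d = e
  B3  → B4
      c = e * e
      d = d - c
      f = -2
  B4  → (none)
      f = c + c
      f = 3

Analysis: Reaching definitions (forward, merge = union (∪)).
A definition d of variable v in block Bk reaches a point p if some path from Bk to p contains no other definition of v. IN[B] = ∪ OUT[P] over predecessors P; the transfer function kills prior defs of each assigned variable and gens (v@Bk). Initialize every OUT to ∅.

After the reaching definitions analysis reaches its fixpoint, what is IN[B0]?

Answer: {b@B1, d@B0}

Working:
Converged values:
  B0:   IN={b@B1, d@B0}   OUT={b@B0, d@B0}
  B1:   IN={b@B0, d@B0}   OUT={b@B1, d@B0}
  B2:   IN={b@B1, d@B0}   OUT={b@B1, d@B2, e@B2}
  B3:   IN={b@B0, b@B1, d@B0, d@B2, e@B2}   OUT={b@B0, b@B1, c@B3, d@B3, e@B2, f@B3}
  B4:   IN={b@B0, b@B1, c@B3, d@B3, e@B2, f@B3}   OUT={b@B0, b@B1, c@B3, d@B3, e@B2, f@B4}

Merge at B0 (entry node, so the boundary value {} is joined with the incoming edge(s)): IN[B0] = {} ⊔ OUT[B1] = {b@B1, d@B0}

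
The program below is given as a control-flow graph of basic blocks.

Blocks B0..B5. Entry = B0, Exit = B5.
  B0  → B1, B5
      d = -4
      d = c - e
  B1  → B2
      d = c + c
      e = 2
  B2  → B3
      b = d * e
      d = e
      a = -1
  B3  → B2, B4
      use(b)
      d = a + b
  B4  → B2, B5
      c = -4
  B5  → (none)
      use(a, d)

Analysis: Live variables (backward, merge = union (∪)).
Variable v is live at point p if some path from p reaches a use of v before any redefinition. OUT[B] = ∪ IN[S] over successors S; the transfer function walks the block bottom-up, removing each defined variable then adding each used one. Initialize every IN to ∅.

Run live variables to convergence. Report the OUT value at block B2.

Per-block solution:
  B0:  IN={a, c, e}  OUT={a, c, d}
  B1:  IN={c}  OUT={d, e}
  B2:  IN={d, e}  OUT={a, b, e}
  B3:  IN={a, b, e}  OUT={a, d, e}
  B4:  IN={a, d, e}  OUT={a, d, e}
  B5:  IN={a, d}  OUT={}

Merge at B2: OUT[B2] = IN[B3] = {a, b, e}

Answer: {a, b, e}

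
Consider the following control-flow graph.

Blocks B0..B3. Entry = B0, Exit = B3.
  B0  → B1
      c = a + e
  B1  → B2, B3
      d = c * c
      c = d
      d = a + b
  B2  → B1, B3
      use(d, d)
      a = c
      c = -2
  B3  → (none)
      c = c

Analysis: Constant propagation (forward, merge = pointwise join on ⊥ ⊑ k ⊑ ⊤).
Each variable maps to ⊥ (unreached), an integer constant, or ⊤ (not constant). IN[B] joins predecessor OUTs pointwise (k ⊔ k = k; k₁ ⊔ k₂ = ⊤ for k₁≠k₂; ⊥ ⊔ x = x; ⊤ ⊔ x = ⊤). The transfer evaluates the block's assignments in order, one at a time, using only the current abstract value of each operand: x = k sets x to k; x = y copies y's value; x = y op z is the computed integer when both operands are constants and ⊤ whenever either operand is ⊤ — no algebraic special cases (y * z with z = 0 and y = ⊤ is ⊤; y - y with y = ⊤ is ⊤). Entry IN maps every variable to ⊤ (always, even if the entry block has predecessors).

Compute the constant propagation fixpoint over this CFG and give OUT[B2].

Converged values:
  B0: | IN=(all ⊤) | OUT=(all ⊤)
  B1: | IN=(all ⊤) | OUT=(all ⊤)
  B2: | IN=(all ⊤) | OUT={c:-2; rest ⊤}
  B3: | IN=(all ⊤) | OUT=(all ⊤)

Merge at B2: IN[B2] = OUT[B1] = {a: ⊤, b: ⊤, c: ⊤, d: ⊤, e: ⊤, f: ⊤}
Applying B2's transfer function to that IN value gives OUT[B2] (row B2 above).

Answer: {a: ⊤, b: ⊤, c: -2, d: ⊤, e: ⊤, f: ⊤}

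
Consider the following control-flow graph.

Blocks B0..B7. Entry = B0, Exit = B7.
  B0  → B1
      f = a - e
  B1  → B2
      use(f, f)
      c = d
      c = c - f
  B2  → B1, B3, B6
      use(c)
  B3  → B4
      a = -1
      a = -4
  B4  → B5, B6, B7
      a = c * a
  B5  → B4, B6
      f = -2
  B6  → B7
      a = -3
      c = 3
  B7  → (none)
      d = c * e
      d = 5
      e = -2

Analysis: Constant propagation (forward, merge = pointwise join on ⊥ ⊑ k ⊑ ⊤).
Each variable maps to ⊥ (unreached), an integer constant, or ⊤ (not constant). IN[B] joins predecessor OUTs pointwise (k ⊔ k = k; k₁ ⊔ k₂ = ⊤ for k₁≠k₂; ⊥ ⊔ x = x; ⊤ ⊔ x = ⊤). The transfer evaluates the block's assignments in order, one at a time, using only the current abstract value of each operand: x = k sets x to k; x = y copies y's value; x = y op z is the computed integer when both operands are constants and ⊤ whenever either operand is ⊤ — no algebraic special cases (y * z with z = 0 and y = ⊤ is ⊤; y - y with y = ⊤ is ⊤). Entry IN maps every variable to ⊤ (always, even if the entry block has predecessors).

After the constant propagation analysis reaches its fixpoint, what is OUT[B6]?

Fixpoint table:
  B0:   IN=(all ⊤)   OUT=(all ⊤)
  B1:   IN=(all ⊤)   OUT=(all ⊤)
  B2:   IN=(all ⊤)   OUT=(all ⊤)
  B3:   IN=(all ⊤)   OUT={a:-4; rest ⊤}
  B4:   IN=(all ⊤)   OUT=(all ⊤)
  B5:   IN=(all ⊤)   OUT={f:-2; rest ⊤}
  B6:   IN=(all ⊤)   OUT={a:-3, c:3; rest ⊤}
  B7:   IN=(all ⊤)   OUT={d:5, e:-2; rest ⊤}

Merge at B6: IN[B6] = OUT[B2] ⊔ OUT[B4] ⊔ OUT[B5] = {a: ⊤, b: ⊤, c: ⊤, d: ⊤, e: ⊤, f: ⊤}
Applying B6's transfer function to that IN value gives OUT[B6] (row B6 above).

Answer: {a: -3, b: ⊤, c: 3, d: ⊤, e: ⊤, f: ⊤}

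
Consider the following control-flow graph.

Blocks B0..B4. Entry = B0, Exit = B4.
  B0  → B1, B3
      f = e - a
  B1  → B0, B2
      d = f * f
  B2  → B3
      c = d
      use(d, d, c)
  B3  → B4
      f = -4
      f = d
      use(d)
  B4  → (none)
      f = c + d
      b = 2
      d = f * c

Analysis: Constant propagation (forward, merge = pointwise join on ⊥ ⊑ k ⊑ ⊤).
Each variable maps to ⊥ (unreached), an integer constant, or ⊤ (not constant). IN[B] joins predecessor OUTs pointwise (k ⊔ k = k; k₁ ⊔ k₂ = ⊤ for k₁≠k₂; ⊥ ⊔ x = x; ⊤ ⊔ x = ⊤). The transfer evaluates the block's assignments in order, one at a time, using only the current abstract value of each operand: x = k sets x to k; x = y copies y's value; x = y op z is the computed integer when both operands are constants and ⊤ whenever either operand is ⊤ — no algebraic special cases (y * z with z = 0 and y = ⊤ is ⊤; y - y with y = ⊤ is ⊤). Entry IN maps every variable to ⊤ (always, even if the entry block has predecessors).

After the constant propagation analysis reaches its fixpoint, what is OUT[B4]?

Per-block solution:
  B0: | IN=(all ⊤) | OUT=(all ⊤)
  B1: | IN=(all ⊤) | OUT=(all ⊤)
  B2: | IN=(all ⊤) | OUT=(all ⊤)
  B3: | IN=(all ⊤) | OUT=(all ⊤)
  B4: | IN=(all ⊤) | OUT={b:2; rest ⊤}

Merge at B4: IN[B4] = OUT[B3] = {a: ⊤, b: ⊤, c: ⊤, d: ⊤, e: ⊤, f: ⊤}
Applying B4's transfer function to that IN value gives OUT[B4] (row B4 above).

Answer: {a: ⊤, b: 2, c: ⊤, d: ⊤, e: ⊤, f: ⊤}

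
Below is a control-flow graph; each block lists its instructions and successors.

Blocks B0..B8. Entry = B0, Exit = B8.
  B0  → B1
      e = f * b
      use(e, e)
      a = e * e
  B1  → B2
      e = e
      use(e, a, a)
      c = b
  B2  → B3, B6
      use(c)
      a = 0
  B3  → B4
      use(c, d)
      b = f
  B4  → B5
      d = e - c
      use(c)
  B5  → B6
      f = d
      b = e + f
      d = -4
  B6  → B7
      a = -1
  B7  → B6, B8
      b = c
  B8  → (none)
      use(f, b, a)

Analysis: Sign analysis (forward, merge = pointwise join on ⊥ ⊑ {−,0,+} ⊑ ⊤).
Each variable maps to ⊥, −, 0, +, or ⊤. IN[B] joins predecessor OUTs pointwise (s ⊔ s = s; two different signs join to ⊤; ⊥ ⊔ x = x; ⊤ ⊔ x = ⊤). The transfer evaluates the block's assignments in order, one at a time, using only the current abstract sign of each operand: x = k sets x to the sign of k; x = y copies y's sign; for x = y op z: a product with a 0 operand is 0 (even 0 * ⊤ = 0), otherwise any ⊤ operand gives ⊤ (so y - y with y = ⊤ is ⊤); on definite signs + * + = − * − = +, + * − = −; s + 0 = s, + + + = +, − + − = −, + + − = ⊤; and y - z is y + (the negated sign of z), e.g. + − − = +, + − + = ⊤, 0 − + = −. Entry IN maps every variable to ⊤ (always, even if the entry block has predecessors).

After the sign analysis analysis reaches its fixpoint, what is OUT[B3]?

Converged values:
  B0:   IN=(all ⊤)   OUT=(all ⊤)
  B1:   IN=(all ⊤)   OUT=(all ⊤)
  B2:   IN=(all ⊤)   OUT={a:0; rest ⊤}
  B3:   IN={a:0; rest ⊤}   OUT={a:0; rest ⊤}
  B4:   IN={a:0; rest ⊤}   OUT={a:0; rest ⊤}
  B5:   IN={a:0; rest ⊤}   OUT={a:0, d:-; rest ⊤}
  B6:   IN=(all ⊤)   OUT={a:-; rest ⊤}
  B7:   IN={a:-; rest ⊤}   OUT={a:-; rest ⊤}
  B8:   IN={a:-; rest ⊤}   OUT={a:-; rest ⊤}

Merge at B3: IN[B3] = OUT[B2] = {a: 0, b: ⊤, c: ⊤, d: ⊤, e: ⊤, f: ⊤}
Applying B3's transfer function to that IN value gives OUT[B3] (row B3 above).

Answer: {a: 0, b: ⊤, c: ⊤, d: ⊤, e: ⊤, f: ⊤}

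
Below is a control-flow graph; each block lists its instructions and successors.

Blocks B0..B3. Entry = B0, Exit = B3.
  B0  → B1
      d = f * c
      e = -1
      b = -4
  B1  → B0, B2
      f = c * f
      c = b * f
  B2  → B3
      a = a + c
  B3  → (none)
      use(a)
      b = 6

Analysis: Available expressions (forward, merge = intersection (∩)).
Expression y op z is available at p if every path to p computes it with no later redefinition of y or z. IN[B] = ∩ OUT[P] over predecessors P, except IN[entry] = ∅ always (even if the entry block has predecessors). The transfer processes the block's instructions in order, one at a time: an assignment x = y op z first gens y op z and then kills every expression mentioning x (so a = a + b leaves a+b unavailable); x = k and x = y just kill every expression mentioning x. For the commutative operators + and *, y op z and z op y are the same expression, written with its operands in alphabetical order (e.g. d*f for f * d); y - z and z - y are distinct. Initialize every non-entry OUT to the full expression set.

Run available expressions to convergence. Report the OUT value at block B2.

Answer: {b*f}

Trace:
Fixpoint table:
  B0:  IN={}  OUT={c*f}
  B1:  IN={c*f}  OUT={b*f}
  B2:  IN={b*f}  OUT={b*f}
  B3:  IN={b*f}  OUT={}

Merge at B2: IN[B2] = OUT[B1] = {b*f}
Applying B2's transfer function to that IN value gives OUT[B2] (row B2 above).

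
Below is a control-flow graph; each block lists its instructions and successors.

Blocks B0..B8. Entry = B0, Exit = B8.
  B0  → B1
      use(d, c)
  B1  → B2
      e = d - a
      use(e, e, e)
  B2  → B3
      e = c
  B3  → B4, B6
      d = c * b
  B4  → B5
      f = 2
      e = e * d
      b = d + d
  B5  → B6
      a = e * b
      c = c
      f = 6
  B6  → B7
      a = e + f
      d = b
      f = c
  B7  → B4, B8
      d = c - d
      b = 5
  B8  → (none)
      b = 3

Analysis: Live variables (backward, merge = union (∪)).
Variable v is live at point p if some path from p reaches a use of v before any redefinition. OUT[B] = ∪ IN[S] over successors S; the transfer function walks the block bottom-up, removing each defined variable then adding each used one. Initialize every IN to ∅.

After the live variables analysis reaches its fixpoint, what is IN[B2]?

Fixpoint table:
  B0:   IN={a, b, c, d, f}   OUT={a, b, c, d, f}
  B1:   IN={a, b, c, d, f}   OUT={b, c, f}
  B2:   IN={b, c, f}   OUT={b, c, e, f}
  B3:   IN={b, c, e, f}   OUT={b, c, d, e, f}
  B4:   IN={c, d, e}   OUT={b, c, e}
  B5:   IN={b, c, e}   OUT={b, c, e, f}
  B6:   IN={b, c, e, f}   OUT={c, d, e}
  B7:   IN={c, d, e}   OUT={c, d, e}
  B8:   IN={}   OUT={}

Merge at B2: OUT[B2] = IN[B3] = {b, c, e, f}
Applying B2's transfer function to that OUT value gives IN[B2] (row B2 above).

Answer: {b, c, f}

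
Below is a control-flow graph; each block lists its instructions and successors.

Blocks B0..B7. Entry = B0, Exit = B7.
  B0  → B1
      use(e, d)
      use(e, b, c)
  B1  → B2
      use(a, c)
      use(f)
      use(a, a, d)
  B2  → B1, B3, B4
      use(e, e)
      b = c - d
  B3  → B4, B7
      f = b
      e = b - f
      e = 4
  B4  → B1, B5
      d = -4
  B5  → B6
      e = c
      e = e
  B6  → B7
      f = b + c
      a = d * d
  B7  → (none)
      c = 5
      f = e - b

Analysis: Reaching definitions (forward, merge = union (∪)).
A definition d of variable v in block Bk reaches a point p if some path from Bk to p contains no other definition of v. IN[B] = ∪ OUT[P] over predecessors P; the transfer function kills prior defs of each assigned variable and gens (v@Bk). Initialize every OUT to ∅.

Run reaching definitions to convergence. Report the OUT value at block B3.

Answer: {b@B2, d@B4, e@B3, f@B3}

Working:
Per-block solution:
  B0: | IN={} | OUT={}
  B1: | IN={b@B2, d@B4, e@B3, f@B3} | OUT={b@B2, d@B4, e@B3, f@B3}
  B2: | IN={b@B2, d@B4, e@B3, f@B3} | OUT={b@B2, d@B4, e@B3, f@B3}
  B3: | IN={b@B2, d@B4, e@B3, f@B3} | OUT={b@B2, d@B4, e@B3, f@B3}
  B4: | IN={b@B2, d@B4, e@B3, f@B3} | OUT={b@B2, d@B4, e@B3, f@B3}
  B5: | IN={b@B2, d@B4, e@B3, f@B3} | OUT={b@B2, d@B4, e@B5, f@B3}
  B6: | IN={b@B2, d@B4, e@B5, f@B3} | OUT={a@B6, b@B2, d@B4, e@B5, f@B6}
  B7: | IN={a@B6, b@B2, d@B4, e@B3, e@B5, f@B3, f@B6} | OUT={a@B6, b@B2, c@B7, d@B4, e@B3, e@B5, f@B7}

Merge at B3: IN[B3] = OUT[B2] = {b@B2, d@B4, e@B3, f@B3}
Applying B3's transfer function to that IN value gives OUT[B3] (row B3 above).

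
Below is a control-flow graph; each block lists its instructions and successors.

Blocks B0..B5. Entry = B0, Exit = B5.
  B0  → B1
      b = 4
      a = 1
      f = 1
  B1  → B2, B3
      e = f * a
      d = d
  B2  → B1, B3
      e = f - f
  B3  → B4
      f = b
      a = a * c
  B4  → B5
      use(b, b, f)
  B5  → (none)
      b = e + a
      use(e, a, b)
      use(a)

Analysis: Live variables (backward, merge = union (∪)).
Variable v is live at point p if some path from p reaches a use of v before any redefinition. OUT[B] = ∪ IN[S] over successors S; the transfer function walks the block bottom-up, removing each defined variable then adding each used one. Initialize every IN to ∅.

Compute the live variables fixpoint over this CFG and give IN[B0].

Converged values:
  B0:   IN={c, d}   OUT={a, b, c, d, f}
  B1:   IN={a, b, c, d, f}   OUT={a, b, c, d, e, f}
  B2:   IN={a, b, c, d, f}   OUT={a, b, c, d, e, f}
  B3:   IN={a, b, c, e}   OUT={a, b, e, f}
  B4:   IN={a, b, e, f}   OUT={a, e}
  B5:   IN={a, e}   OUT={}

Merge at B0: OUT[B0] = IN[B1] = {a, b, c, d, f}
Applying B0's transfer function to that OUT value gives IN[B0] (row B0 above).

Answer: {c, d}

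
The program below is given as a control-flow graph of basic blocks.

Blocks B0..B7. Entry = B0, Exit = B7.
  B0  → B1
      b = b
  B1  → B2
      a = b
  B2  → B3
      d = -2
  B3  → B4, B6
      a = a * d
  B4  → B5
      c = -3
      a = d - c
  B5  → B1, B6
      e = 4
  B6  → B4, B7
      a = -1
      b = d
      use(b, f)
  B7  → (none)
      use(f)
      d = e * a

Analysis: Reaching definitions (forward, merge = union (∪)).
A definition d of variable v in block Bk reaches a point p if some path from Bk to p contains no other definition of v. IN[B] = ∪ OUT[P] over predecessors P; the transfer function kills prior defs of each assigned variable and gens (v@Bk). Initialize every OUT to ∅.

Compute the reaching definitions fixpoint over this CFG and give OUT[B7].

Answer: {a@B6, b@B6, c@B4, d@B7, e@B5}

Trace:
Per-block solution:
  B0: | IN={} | OUT={b@B0}
  B1: | IN={a@B4, b@B0, b@B6, c@B4, d@B2, e@B5} | OUT={a@B1, b@B0, b@B6, c@B4, d@B2, e@B5}
  B2: | IN={a@B1, b@B0, b@B6, c@B4, d@B2, e@B5} | OUT={a@B1, b@B0, b@B6, c@B4, d@B2, e@B5}
  B3: | IN={a@B1, b@B0, b@B6, c@B4, d@B2, e@B5} | OUT={a@B3, b@B0, b@B6, c@B4, d@B2, e@B5}
  B4: | IN={a@B3, a@B6, b@B0, b@B6, c@B4, d@B2, e@B5} | OUT={a@B4, b@B0, b@B6, c@B4, d@B2, e@B5}
  B5: | IN={a@B4, b@B0, b@B6, c@B4, d@B2, e@B5} | OUT={a@B4, b@B0, b@B6, c@B4, d@B2, e@B5}
  B6: | IN={a@B3, a@B4, b@B0, b@B6, c@B4, d@B2, e@B5} | OUT={a@B6, b@B6, c@B4, d@B2, e@B5}
  B7: | IN={a@B6, b@B6, c@B4, d@B2, e@B5} | OUT={a@B6, b@B6, c@B4, d@B7, e@B5}

Merge at B7: IN[B7] = OUT[B6] = {a@B6, b@B6, c@B4, d@B2, e@B5}
Applying B7's transfer function to that IN value gives OUT[B7] (row B7 above).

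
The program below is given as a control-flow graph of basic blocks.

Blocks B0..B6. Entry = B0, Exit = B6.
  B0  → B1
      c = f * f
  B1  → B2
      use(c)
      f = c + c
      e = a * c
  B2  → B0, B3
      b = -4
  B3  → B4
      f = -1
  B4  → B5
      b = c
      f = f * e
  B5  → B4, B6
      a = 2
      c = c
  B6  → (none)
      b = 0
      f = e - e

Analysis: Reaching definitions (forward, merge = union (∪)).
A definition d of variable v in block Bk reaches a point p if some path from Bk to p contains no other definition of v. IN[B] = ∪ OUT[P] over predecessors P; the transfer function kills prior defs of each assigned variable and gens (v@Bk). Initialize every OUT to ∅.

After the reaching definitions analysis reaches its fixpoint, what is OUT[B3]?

Fixpoint table:
  B0: | IN={b@B2, c@B0, e@B1, f@B1} | OUT={b@B2, c@B0, e@B1, f@B1}
  B1: | IN={b@B2, c@B0, e@B1, f@B1} | OUT={b@B2, c@B0, e@B1, f@B1}
  B2: | IN={b@B2, c@B0, e@B1, f@B1} | OUT={b@B2, c@B0, e@B1, f@B1}
  B3: | IN={b@B2, c@B0, e@B1, f@B1} | OUT={b@B2, c@B0, e@B1, f@B3}
  B4: | IN={a@B5, b@B2, b@B4, c@B0, c@B5, e@B1, f@B3, f@B4} | OUT={a@B5, b@B4, c@B0, c@B5, e@B1, f@B4}
  B5: | IN={a@B5, b@B4, c@B0, c@B5, e@B1, f@B4} | OUT={a@B5, b@B4, c@B5, e@B1, f@B4}
  B6: | IN={a@B5, b@B4, c@B5, e@B1, f@B4} | OUT={a@B5, b@B6, c@B5, e@B1, f@B6}

Merge at B3: IN[B3] = OUT[B2] = {b@B2, c@B0, e@B1, f@B1}
Applying B3's transfer function to that IN value gives OUT[B3] (row B3 above).

Answer: {b@B2, c@B0, e@B1, f@B3}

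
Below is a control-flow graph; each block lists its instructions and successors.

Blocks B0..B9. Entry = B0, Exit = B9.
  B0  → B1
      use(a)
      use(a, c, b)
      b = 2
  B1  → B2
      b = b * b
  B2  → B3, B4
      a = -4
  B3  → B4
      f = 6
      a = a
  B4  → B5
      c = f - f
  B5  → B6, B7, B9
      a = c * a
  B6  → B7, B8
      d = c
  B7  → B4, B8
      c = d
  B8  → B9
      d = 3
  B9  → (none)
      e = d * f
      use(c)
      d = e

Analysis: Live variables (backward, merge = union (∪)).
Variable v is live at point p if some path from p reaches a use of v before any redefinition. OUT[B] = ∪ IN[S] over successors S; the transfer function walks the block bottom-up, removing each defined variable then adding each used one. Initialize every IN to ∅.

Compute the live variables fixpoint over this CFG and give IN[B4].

Converged values:
  B0:   IN={a, b, c, d, f}   OUT={b, d, f}
  B1:   IN={b, d, f}   OUT={d, f}
  B2:   IN={d, f}   OUT={a, d, f}
  B3:   IN={a, d}   OUT={a, d, f}
  B4:   IN={a, d, f}   OUT={a, c, d, f}
  B5:   IN={a, c, d, f}   OUT={a, c, d, f}
  B6:   IN={a, c, f}   OUT={a, c, d, f}
  B7:   IN={a, d, f}   OUT={a, c, d, f}
  B8:   IN={c, f}   OUT={c, d, f}
  B9:   IN={c, d, f}   OUT={}

Merge at B4: OUT[B4] = IN[B5] = {a, c, d, f}
Applying B4's transfer function to that OUT value gives IN[B4] (row B4 above).

Answer: {a, d, f}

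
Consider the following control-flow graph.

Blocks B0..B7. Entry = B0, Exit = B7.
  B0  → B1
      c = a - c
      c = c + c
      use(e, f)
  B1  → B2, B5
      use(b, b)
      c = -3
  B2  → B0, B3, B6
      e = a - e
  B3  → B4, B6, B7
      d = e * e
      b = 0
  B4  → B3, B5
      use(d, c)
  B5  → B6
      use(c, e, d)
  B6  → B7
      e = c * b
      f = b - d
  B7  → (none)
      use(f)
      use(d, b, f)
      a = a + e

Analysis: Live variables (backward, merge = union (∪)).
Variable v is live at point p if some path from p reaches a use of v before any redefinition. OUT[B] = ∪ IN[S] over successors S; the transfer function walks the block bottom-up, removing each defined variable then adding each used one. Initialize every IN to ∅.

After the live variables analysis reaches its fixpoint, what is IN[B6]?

Answer: {a, b, c, d}

Trace:
Per-block solution:
  B0:  IN={a, b, c, d, e, f}  OUT={a, b, d, e, f}
  B1:  IN={a, b, d, e, f}  OUT={a, b, c, d, e, f}
  B2:  IN={a, b, c, d, e, f}  OUT={a, b, c, d, e, f}
  B3:  IN={a, c, e, f}  OUT={a, b, c, d, e, f}
  B4:  IN={a, b, c, d, e, f}  OUT={a, b, c, d, e, f}
  B5:  IN={a, b, c, d, e}  OUT={a, b, c, d}
  B6:  IN={a, b, c, d}  OUT={a, b, d, e, f}
  B7:  IN={a, b, d, e, f}  OUT={}

Merge at B6: OUT[B6] = IN[B7] = {a, b, d, e, f}
Applying B6's transfer function to that OUT value gives IN[B6] (row B6 above).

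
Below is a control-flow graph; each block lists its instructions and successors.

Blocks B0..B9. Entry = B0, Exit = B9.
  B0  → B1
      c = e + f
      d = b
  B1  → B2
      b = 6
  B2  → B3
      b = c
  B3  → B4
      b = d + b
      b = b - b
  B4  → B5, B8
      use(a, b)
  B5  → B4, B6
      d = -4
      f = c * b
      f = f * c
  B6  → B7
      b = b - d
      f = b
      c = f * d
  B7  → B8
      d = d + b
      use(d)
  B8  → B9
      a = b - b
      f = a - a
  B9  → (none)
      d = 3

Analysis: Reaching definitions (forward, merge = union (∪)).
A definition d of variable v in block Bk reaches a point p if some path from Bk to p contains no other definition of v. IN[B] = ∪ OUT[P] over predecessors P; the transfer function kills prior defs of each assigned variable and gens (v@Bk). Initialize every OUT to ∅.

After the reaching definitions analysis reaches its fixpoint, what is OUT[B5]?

Answer: {b@B3, c@B0, d@B5, f@B5}

Derivation:
Fixpoint table:
  B0:  IN={}  OUT={c@B0, d@B0}
  B1:  IN={c@B0, d@B0}  OUT={b@B1, c@B0, d@B0}
  B2:  IN={b@B1, c@B0, d@B0}  OUT={b@B2, c@B0, d@B0}
  B3:  IN={b@B2, c@B0, d@B0}  OUT={b@B3, c@B0, d@B0}
  B4:  IN={b@B3, c@B0, d@B0, d@B5, f@B5}  OUT={b@B3, c@B0, d@B0, d@B5, f@B5}
  B5:  IN={b@B3, c@B0, d@B0, d@B5, f@B5}  OUT={b@B3, c@B0, d@B5, f@B5}
  B6:  IN={b@B3, c@B0, d@B5, f@B5}  OUT={b@B6, c@B6, d@B5, f@B6}
  B7:  IN={b@B6, c@B6, d@B5, f@B6}  OUT={b@B6, c@B6, d@B7, f@B6}
  B8:  IN={b@B3, b@B6, c@B0, c@B6, d@B0, d@B5, d@B7, f@B5, f@B6}  OUT={a@B8, b@B3, b@B6, c@B0, c@B6, d@B0, d@B5, d@B7, f@B8}
  B9:  IN={a@B8, b@B3, b@B6, c@B0, c@B6, d@B0, d@B5, d@B7, f@B8}  OUT={a@B8, b@B3, b@B6, c@B0, c@B6, d@B9, f@B8}

Merge at B5: IN[B5] = OUT[B4] = {b@B3, c@B0, d@B0, d@B5, f@B5}
Applying B5's transfer function to that IN value gives OUT[B5] (row B5 above).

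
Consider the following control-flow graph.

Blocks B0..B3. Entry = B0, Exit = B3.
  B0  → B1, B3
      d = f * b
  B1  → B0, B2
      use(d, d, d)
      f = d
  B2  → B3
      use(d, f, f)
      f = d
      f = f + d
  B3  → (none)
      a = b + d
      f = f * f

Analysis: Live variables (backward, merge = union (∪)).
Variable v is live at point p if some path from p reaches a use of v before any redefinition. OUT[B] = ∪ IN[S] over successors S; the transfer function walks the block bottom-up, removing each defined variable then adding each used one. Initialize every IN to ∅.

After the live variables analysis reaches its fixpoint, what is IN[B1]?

Answer: {b, d}

Trace:
Fixpoint table:
  B0:  IN={b, f}  OUT={b, d, f}
  B1:  IN={b, d}  OUT={b, d, f}
  B2:  IN={b, d, f}  OUT={b, d, f}
  B3:  IN={b, d, f}  OUT={}

Merge at B1: OUT[B1] = IN[B0] ⊔ IN[B2] = {b, d, f}
Applying B1's transfer function to that OUT value gives IN[B1] (row B1 above).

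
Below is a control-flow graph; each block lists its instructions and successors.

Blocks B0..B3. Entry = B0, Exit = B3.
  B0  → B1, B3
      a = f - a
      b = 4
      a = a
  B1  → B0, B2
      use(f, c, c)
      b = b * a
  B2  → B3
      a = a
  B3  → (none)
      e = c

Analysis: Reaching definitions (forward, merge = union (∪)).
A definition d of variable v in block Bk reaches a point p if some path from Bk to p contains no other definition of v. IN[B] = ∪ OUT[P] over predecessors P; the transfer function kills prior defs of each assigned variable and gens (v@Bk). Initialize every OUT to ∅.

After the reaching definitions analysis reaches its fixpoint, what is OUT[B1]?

Converged values:
  B0:   IN={a@B0, b@B1}   OUT={a@B0, b@B0}
  B1:   IN={a@B0, b@B0}   OUT={a@B0, b@B1}
  B2:   IN={a@B0, b@B1}   OUT={a@B2, b@B1}
  B3:   IN={a@B0, a@B2, b@B0, b@B1}   OUT={a@B0, a@B2, b@B0, b@B1, e@B3}

Merge at B1: IN[B1] = OUT[B0] = {a@B0, b@B0}
Applying B1's transfer function to that IN value gives OUT[B1] (row B1 above).

Answer: {a@B0, b@B1}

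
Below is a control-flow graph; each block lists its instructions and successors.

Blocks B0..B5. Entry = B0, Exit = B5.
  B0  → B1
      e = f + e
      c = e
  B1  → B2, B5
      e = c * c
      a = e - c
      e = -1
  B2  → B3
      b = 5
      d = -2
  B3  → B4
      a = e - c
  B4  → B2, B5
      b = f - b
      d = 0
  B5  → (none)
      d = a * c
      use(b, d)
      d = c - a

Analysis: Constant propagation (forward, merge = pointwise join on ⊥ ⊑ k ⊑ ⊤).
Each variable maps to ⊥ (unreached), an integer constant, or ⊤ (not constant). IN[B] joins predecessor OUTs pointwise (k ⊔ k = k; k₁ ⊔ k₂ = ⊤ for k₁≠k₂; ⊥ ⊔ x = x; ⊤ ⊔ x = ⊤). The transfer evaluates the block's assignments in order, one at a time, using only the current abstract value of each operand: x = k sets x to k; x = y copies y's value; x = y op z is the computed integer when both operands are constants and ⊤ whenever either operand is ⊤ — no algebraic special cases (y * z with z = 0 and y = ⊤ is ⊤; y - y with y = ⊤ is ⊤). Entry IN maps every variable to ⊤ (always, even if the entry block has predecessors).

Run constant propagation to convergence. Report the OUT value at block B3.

Per-block solution:
  B0:  IN=(all ⊤)  OUT=(all ⊤)
  B1:  IN=(all ⊤)  OUT={e:-1; rest ⊤}
  B2:  IN={e:-1; rest ⊤}  OUT={b:5, d:-2, e:-1; rest ⊤}
  B3:  IN={b:5, d:-2, e:-1; rest ⊤}  OUT={b:5, d:-2, e:-1; rest ⊤}
  B4:  IN={b:5, d:-2, e:-1; rest ⊤}  OUT={d:0, e:-1; rest ⊤}
  B5:  IN={e:-1; rest ⊤}  OUT={e:-1; rest ⊤}

Merge at B3: IN[B3] = OUT[B2] = {a: ⊤, b: 5, c: ⊤, d: -2, e: -1, f: ⊤}
Applying B3's transfer function to that IN value gives OUT[B3] (row B3 above).

Answer: {a: ⊤, b: 5, c: ⊤, d: -2, e: -1, f: ⊤}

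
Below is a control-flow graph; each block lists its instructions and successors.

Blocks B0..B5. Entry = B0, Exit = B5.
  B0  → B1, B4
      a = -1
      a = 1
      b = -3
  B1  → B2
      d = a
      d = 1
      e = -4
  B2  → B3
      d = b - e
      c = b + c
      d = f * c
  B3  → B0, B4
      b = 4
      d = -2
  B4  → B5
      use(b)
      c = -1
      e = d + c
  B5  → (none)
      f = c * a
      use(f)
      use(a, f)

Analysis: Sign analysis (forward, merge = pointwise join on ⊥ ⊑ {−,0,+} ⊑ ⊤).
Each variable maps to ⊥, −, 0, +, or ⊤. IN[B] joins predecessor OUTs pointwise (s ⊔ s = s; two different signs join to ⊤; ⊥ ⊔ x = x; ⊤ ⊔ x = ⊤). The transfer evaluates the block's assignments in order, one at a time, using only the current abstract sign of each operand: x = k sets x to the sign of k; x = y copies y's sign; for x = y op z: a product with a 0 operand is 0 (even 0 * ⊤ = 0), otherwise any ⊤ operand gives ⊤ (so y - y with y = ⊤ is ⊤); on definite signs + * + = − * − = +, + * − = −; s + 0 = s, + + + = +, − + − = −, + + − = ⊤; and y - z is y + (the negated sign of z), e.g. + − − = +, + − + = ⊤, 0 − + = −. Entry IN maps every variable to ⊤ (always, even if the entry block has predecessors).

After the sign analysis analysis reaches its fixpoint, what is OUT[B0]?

Fixpoint table:
  B0:   IN=(all ⊤)   OUT={a:+, b:-; rest ⊤}
  B1:   IN={a:+, b:-; rest ⊤}   OUT={a:+, b:-, d:+, e:-; rest ⊤}
  B2:   IN={a:+, b:-, d:+, e:-; rest ⊤}   OUT={a:+, b:-, e:-; rest ⊤}
  B3:   IN={a:+, b:-, e:-; rest ⊤}   OUT={a:+, b:+, d:-, e:-; rest ⊤}
  B4:   IN={a:+; rest ⊤}   OUT={a:+, c:-; rest ⊤}
  B5:   IN={a:+, c:-; rest ⊤}   OUT={a:+, c:-, f:-; rest ⊤}

Merge at B0 (entry node, so the boundary value (all ⊤) is joined with the incoming edge(s)): IN[B0] = (all ⊤) ⊔ OUT[B3] = {a: ⊤, b: ⊤, c: ⊤, d: ⊤, e: ⊤, f: ⊤}
Applying B0's transfer function to that IN value gives OUT[B0] (row B0 above).

Answer: {a: +, b: -, c: ⊤, d: ⊤, e: ⊤, f: ⊤}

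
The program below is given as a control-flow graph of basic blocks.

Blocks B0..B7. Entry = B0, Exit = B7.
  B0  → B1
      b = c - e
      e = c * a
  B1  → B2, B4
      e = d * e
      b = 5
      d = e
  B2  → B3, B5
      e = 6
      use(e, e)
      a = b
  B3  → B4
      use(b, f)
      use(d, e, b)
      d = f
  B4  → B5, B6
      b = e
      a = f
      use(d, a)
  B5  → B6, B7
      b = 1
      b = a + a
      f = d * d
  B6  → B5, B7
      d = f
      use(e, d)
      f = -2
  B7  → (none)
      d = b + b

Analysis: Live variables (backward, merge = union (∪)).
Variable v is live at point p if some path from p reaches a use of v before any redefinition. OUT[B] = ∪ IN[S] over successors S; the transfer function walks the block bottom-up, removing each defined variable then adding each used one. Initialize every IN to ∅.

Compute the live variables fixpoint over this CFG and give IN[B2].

Answer: {b, d, f}

Derivation:
Per-block solution:
  B0:  IN={a, c, d, e, f}  OUT={d, e, f}
  B1:  IN={d, e, f}  OUT={b, d, e, f}
  B2:  IN={b, d, f}  OUT={a, b, d, e, f}
  B3:  IN={b, d, e, f}  OUT={d, e, f}
  B4:  IN={d, e, f}  OUT={a, b, d, e, f}
  B5:  IN={a, d, e}  OUT={a, b, e, f}
  B6:  IN={a, b, e, f}  OUT={a, b, d, e}
  B7:  IN={b}  OUT={}

Merge at B2: OUT[B2] = IN[B3] ⊔ IN[B5] = {a, b, d, e, f}
Applying B2's transfer function to that OUT value gives IN[B2] (row B2 above).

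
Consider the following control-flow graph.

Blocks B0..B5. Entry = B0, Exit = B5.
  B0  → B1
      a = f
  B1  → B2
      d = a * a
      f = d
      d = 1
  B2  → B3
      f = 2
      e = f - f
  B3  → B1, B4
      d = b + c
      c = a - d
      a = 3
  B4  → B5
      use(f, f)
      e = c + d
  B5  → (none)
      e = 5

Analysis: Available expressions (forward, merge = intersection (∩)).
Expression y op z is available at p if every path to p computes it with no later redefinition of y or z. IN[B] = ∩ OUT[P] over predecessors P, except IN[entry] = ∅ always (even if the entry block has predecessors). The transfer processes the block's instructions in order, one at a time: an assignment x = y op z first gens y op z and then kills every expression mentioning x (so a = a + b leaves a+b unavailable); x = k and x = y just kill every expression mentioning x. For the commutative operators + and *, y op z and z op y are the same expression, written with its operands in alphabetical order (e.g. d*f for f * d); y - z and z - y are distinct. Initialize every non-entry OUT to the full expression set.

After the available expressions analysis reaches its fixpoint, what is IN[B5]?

Fixpoint table:
  B0:   IN={}   OUT={}
  B1:   IN={}   OUT={a*a}
  B2:   IN={a*a}   OUT={a*a, f-f}
  B3:   IN={a*a, f-f}   OUT={f-f}
  B4:   IN={f-f}   OUT={c+d, f-f}
  B5:   IN={c+d, f-f}   OUT={c+d, f-f}

Merge at B5: IN[B5] = OUT[B4] = {c+d, f-f}

Answer: {c+d, f-f}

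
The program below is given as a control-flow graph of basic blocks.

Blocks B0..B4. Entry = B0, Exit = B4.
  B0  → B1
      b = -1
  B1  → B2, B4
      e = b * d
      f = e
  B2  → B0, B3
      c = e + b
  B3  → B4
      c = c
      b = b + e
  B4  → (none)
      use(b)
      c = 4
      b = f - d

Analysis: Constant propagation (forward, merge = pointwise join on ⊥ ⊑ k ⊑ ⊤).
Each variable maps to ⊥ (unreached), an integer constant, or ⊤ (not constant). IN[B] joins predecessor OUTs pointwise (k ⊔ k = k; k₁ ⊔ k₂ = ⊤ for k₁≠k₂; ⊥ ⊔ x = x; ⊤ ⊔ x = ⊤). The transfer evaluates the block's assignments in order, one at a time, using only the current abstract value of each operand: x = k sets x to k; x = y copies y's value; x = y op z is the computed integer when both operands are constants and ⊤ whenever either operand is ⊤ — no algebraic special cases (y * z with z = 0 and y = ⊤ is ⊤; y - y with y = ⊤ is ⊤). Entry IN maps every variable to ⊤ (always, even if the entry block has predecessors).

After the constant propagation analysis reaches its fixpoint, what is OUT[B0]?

Converged values:
  B0:   IN=(all ⊤)   OUT={b:-1; rest ⊤}
  B1:   IN={b:-1; rest ⊤}   OUT={b:-1; rest ⊤}
  B2:   IN={b:-1; rest ⊤}   OUT={b:-1; rest ⊤}
  B3:   IN={b:-1; rest ⊤}   OUT=(all ⊤)
  B4:   IN=(all ⊤)   OUT={c:4; rest ⊤}

Merge at B0 (entry node, so the boundary value (all ⊤) is joined with the incoming edge(s)): IN[B0] = (all ⊤) ⊔ OUT[B2] = {a: ⊤, b: ⊤, c: ⊤, d: ⊤, e: ⊤, f: ⊤}
Applying B0's transfer function to that IN value gives OUT[B0] (row B0 above).

Answer: {a: ⊤, b: -1, c: ⊤, d: ⊤, e: ⊤, f: ⊤}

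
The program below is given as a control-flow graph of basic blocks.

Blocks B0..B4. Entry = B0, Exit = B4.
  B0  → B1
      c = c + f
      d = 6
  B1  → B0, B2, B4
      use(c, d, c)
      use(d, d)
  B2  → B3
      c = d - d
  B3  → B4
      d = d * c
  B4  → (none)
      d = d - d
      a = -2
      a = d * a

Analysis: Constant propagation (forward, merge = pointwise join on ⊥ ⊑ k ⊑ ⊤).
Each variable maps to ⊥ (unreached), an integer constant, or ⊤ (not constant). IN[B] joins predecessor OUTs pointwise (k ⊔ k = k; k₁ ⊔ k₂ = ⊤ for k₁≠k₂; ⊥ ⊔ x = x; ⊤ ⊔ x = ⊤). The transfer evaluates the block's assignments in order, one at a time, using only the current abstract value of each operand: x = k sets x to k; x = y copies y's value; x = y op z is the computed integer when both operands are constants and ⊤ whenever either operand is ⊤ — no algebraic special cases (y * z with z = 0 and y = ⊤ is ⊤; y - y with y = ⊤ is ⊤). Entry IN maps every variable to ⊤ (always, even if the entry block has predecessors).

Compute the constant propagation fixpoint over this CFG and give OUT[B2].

Answer: {a: ⊤, b: ⊤, c: 0, d: 6, e: ⊤, f: ⊤}

Working:
Fixpoint table:
  B0: | IN=(all ⊤) | OUT={d:6; rest ⊤}
  B1: | IN={d:6; rest ⊤} | OUT={d:6; rest ⊤}
  B2: | IN={d:6; rest ⊤} | OUT={c:0, d:6; rest ⊤}
  B3: | IN={c:0, d:6; rest ⊤} | OUT={c:0, d:0; rest ⊤}
  B4: | IN=(all ⊤) | OUT=(all ⊤)

Merge at B2: IN[B2] = OUT[B1] = {a: ⊤, b: ⊤, c: ⊤, d: 6, e: ⊤, f: ⊤}
Applying B2's transfer function to that IN value gives OUT[B2] (row B2 above).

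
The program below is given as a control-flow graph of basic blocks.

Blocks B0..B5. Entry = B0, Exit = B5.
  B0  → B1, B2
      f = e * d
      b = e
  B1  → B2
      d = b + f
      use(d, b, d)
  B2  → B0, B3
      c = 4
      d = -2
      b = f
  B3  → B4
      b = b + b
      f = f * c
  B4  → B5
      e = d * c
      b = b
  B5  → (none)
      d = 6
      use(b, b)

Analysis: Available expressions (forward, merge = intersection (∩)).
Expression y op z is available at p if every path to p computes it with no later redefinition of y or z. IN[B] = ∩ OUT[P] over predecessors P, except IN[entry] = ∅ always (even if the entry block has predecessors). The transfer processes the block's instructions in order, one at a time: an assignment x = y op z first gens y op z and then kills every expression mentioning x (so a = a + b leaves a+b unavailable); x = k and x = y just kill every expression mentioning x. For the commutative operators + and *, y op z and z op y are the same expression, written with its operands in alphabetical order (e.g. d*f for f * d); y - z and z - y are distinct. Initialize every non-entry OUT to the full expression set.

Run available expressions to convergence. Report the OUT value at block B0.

Answer: {d*e}

Working:
Fixpoint table:
  B0:  IN={}  OUT={d*e}
  B1:  IN={d*e}  OUT={b+f}
  B2:  IN={}  OUT={}
  B3:  IN={}  OUT={}
  B4:  IN={}  OUT={c*d}
  B5:  IN={c*d}  OUT={}

Merge at B0 (entry node, so the boundary value {} is joined with the incoming edge(s)): IN[B0] = {} ∩ OUT[B2] = {}
Applying B0's transfer function to that IN value gives OUT[B0] (row B0 above).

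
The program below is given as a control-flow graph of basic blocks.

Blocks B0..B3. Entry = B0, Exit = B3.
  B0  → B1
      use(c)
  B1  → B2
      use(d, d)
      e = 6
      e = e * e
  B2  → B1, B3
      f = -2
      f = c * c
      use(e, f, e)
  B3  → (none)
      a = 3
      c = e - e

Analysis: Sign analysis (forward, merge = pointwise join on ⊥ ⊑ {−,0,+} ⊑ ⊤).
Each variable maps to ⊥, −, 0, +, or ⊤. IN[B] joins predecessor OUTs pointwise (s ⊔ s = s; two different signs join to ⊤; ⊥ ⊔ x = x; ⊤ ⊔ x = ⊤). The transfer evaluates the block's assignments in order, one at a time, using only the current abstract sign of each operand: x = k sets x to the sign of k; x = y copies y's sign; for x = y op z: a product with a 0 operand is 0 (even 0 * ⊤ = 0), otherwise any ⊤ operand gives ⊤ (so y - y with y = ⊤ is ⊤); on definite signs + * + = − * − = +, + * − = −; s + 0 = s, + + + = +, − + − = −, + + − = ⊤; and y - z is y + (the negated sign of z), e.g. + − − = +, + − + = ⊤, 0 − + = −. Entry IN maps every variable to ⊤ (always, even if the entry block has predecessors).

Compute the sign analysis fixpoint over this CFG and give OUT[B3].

Answer: {a: +, b: ⊤, c: ⊤, d: ⊤, e: +, f: ⊤}

Trace:
Converged values:
  B0:   IN=(all ⊤)   OUT=(all ⊤)
  B1:   IN=(all ⊤)   OUT={e:+; rest ⊤}
  B2:   IN={e:+; rest ⊤}   OUT={e:+; rest ⊤}
  B3:   IN={e:+; rest ⊤}   OUT={a:+, e:+; rest ⊤}

Merge at B3: IN[B3] = OUT[B2] = {a: ⊤, b: ⊤, c: ⊤, d: ⊤, e: +, f: ⊤}
Applying B3's transfer function to that IN value gives OUT[B3] (row B3 above).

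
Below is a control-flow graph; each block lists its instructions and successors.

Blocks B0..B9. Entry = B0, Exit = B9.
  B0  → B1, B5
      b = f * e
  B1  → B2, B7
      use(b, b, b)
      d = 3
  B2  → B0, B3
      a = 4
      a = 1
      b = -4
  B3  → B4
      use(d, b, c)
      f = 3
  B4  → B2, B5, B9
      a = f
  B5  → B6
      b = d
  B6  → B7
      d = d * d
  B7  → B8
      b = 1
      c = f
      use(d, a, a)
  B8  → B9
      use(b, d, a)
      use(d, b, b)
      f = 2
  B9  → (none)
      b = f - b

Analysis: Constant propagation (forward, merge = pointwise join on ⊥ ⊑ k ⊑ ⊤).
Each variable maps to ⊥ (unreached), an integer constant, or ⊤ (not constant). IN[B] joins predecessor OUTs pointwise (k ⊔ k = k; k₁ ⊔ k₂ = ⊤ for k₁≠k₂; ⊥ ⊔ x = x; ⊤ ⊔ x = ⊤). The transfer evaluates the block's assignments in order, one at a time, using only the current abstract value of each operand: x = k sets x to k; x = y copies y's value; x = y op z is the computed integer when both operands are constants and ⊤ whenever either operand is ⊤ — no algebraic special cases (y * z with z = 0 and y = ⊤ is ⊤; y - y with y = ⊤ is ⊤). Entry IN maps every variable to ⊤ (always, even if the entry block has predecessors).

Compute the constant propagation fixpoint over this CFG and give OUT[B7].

Answer: {a: ⊤, b: 1, c: ⊤, d: ⊤, e: ⊤, f: ⊤}

Trace:
Converged values:
  B0:   IN=(all ⊤)   OUT=(all ⊤)
  B1:   IN=(all ⊤)   OUT={d:3; rest ⊤}
  B2:   IN={d:3; rest ⊤}   OUT={a:1, b:-4, d:3; rest ⊤}
  B3:   IN={a:1, b:-4, d:3; rest ⊤}   OUT={a:1, b:-4, d:3, f:3; rest ⊤}
  B4:   IN={a:1, b:-4, d:3, f:3; rest ⊤}   OUT={a:3, b:-4, d:3, f:3; rest ⊤}
  B5:   IN=(all ⊤)   OUT=(all ⊤)
  B6:   IN=(all ⊤)   OUT=(all ⊤)
  B7:   IN=(all ⊤)   OUT={b:1; rest ⊤}
  B8:   IN={b:1; rest ⊤}   OUT={b:1, f:2; rest ⊤}
  B9:   IN=(all ⊤)   OUT=(all ⊤)

Merge at B7: IN[B7] = OUT[B1] ⊔ OUT[B6] = {a: ⊤, b: ⊤, c: ⊤, d: ⊤, e: ⊤, f: ⊤}
Applying B7's transfer function to that IN value gives OUT[B7] (row B7 above).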